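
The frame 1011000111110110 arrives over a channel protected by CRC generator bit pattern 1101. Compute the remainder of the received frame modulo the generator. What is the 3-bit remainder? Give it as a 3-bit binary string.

Modulo-2 division of 1011000111110110 by 1101:
  pos 0: 1011 XOR 1101 = 0110
  pos 1: 1100 XOR 1101 = 0001
  pos 4: 1001 XOR 1101 = 0100
  pos 5: 1001 XOR 1101 = 0100
  pos 6: 1001 XOR 1101 = 0100
  pos 7: 1001 XOR 1101 = 0100
  pos 8: 1001 XOR 1101 = 0100
  pos 9: 1000 XOR 1101 = 0101
  pos 10: 1011 XOR 1101 = 0110
  pos 11: 1101 XOR 1101 = 0000
Remainder = 000 (zero — the frame passes the CRC check).

000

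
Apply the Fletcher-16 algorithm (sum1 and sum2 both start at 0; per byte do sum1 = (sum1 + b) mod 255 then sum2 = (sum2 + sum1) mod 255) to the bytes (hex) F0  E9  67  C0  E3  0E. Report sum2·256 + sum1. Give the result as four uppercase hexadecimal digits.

Running sums (mod 255):
  after byte 0 (F0): sum1=240, sum2=240
  after byte 1 (E9): sum1=218, sum2=203
  after byte 2 (67): sum1=66, sum2=14
  after byte 3 (C0): sum1=3, sum2=17
  after byte 4 (E3): sum1=230, sum2=247
  after byte 5 (0E): sum1=244, sum2=236
Checksum = sum2·256 + sum1 = 236·256 + 244 = 60660 = 0xECF4.

ECF4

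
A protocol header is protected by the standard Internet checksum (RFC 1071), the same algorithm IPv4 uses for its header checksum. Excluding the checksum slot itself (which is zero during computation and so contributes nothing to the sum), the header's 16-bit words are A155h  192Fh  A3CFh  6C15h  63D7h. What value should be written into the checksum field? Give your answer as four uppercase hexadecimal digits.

One's-complement addition (fold any carry out of bit 15 back into bit 0):
  0xA155 + 0x192F = 0x0BA84
  0xBA84 + 0xA3CF = 0x15E53 → wrap carry → 0x5E54
  0x5E54 + 0x6C15 = 0x0CA69
  0xCA69 + 0x63D7 = 0x12E40 → wrap carry → 0x2E41
One's-complement sum = 0x2E41.
Checksum = ~0x2E41 & 0xFFFF = 0xD1BE.

D1BE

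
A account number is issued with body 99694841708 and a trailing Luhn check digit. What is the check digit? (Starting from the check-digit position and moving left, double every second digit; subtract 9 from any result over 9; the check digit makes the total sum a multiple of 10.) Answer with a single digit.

Partial digits right→left: 8 0 7 1 4 8 4 9 6 9 9
Double every second digit counting from the check-digit position (so the 1st, 3rd, 5th, ... of the partial from the right).
  doubled (with −9 where >9): 7 5 8 8 3 9 → sum 40
  kept as-is: 0 1 8 9 9 → sum 27
Total = 40 + 27 = 67.
Check digit = (10 − (67 mod 10)) mod 10 = 3.

3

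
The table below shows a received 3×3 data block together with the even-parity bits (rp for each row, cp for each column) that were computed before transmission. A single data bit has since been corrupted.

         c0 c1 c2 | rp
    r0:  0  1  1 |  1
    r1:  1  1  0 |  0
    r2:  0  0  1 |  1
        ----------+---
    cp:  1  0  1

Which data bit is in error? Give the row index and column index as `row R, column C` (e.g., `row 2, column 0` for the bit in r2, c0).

row 0, column 2

Recompute each row's even parity and compare to rp:
  r0: data parity 0, sent rp 1 → mismatch
  r1: data parity 0, sent rp 0 → ok
  r2: data parity 1, sent rp 1 → ok
Recompute each column's even parity and compare to cp:
  c0: data parity 1, sent cp 1 → ok
  c1: data parity 0, sent cp 0 → ok
  c2: data parity 0, sent cp 1 → mismatch
Exactly one row (r0) and one column (c2) fail → the flipped bit is at their intersection.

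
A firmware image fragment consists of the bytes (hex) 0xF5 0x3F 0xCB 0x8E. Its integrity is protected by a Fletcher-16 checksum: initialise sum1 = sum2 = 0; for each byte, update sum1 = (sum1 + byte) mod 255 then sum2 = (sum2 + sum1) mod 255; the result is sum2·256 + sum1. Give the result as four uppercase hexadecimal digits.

BB8F

Running sums (mod 255):
  after byte 0 (0xF5): sum1=245, sum2=245
  after byte 1 (0x3F): sum1=53, sum2=43
  after byte 2 (0xCB): sum1=1, sum2=44
  after byte 3 (0x8E): sum1=143, sum2=187
Checksum = sum2·256 + sum1 = 187·256 + 143 = 48015 = 0xBB8F.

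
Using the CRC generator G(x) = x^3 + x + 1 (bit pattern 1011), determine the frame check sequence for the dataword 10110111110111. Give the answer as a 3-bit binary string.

Append 3 zeros: 10110111110111000. Divide by 1011 (XOR where the leading bit is 1):
  pos 0: 1011 XOR 1011 = 0000
  pos 5: 1111 XOR 1011 = 0100
  pos 6: 1001 XOR 1011 = 0010
  pos 8: 1001 XOR 1011 = 0010
  pos 10: 1011 XOR 1011 = 0000
Remainder (last 3 bits) = 000. This is the CRC / FCS.

000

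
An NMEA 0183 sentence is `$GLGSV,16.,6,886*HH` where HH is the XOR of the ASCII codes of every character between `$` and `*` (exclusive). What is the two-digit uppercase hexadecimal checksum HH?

XOR the ASCII codes of the payload characters:
  'G' = 0x47 → acc = 0x47
  'L' = 0x4C → acc = 0x0B
  'G' = 0x47 → acc = 0x4C
  'S' = 0x53 → acc = 0x1F
  'V' = 0x56 → acc = 0x49
  ',' = 0x2C → acc = 0x65
  '1' = 0x31 → acc = 0x54
  '6' = 0x36 → acc = 0x62
  '.' = 0x2E → acc = 0x4C
  ',' = 0x2C → acc = 0x60
  '6' = 0x36 → acc = 0x56
  ',' = 0x2C → acc = 0x7A
  '8' = 0x38 → acc = 0x42
  '8' = 0x38 → acc = 0x7A
  '6' = 0x36 → acc = 0x4C
Checksum = 0x4C.

4C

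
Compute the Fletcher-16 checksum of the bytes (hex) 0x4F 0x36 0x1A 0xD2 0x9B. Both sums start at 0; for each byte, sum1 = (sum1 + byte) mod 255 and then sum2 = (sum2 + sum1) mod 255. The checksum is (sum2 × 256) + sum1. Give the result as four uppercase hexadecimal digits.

F40E

Running sums (mod 255):
  after byte 0 (0x4F): sum1=79, sum2=79
  after byte 1 (0x36): sum1=133, sum2=212
  after byte 2 (0x1A): sum1=159, sum2=116
  after byte 3 (0xD2): sum1=114, sum2=230
  after byte 4 (0x9B): sum1=14, sum2=244
Checksum = sum2·256 + sum1 = 244·256 + 14 = 62478 = 0xF40E.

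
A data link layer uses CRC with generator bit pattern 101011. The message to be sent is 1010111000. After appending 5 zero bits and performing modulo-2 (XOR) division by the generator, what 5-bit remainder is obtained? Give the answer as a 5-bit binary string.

Append 5 zeros: 101011100000000. Divide by 101011 (XOR where the leading bit is 1):
  pos 0: 101011 XOR 101011 = 000000
  pos 6: 100000 XOR 101011 = 001011
  pos 8: 101100 XOR 101011 = 000111
Remainder (last 5 bits) = 01110. This is the CRC / FCS.

01110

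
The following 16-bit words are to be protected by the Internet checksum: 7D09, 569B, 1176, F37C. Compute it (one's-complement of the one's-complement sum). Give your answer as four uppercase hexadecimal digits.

One's-complement addition (fold any carry out of bit 15 back into bit 0):
  0x7D09 + 0x569B = 0x0D3A4
  0xD3A4 + 0x1176 = 0x0E51A
  0xE51A + 0xF37C = 0x1D896 → wrap carry → 0xD897
One's-complement sum = 0xD897.
Checksum = ~0xD897 & 0xFFFF = 0x2768.

2768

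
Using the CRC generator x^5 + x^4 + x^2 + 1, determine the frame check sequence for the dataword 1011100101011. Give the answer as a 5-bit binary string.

01001

Append 5 zeros: 101110010101100000. Divide by 110101 (XOR where the leading bit is 1):
  pos 0: 101110 XOR 110101 = 011011
  pos 1: 110110 XOR 110101 = 000011
  pos 5: 111010 XOR 110101 = 001111
  pos 7: 111111 XOR 110101 = 001010
  pos 9: 101000 XOR 110101 = 011101
  pos 10: 111010 XOR 110101 = 001111
  pos 12: 111100 XOR 110101 = 001001
Remainder (last 5 bits) = 01001. This is the CRC / FCS.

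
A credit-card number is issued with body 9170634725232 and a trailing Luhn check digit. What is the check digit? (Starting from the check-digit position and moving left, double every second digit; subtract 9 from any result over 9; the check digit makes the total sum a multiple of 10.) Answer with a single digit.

Partial digits right→left: 2 3 2 5 2 7 4 3 6 0 7 1 9
Double every second digit counting from the check-digit position (so the 1st, 3rd, 5th, ... of the partial from the right).
  doubled (with −9 where >9): 4 4 4 8 3 5 9 → sum 37
  kept as-is: 3 5 7 3 0 1 → sum 19
Total = 37 + 19 = 56.
Check digit = (10 − (56 mod 10)) mod 10 = 4.

4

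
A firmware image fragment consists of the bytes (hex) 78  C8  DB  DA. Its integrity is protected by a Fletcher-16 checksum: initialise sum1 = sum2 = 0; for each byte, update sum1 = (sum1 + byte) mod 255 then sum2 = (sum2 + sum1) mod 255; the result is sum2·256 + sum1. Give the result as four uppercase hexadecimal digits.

Running sums (mod 255):
  after byte 0 (78): sum1=120, sum2=120
  after byte 1 (C8): sum1=65, sum2=185
  after byte 2 (DB): sum1=29, sum2=214
  after byte 3 (DA): sum1=247, sum2=206
Checksum = sum2·256 + sum1 = 206·256 + 247 = 52983 = 0xCEF7.

CEF7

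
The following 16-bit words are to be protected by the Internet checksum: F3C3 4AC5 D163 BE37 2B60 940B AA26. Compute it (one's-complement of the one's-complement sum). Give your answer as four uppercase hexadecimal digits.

One's-complement addition (fold any carry out of bit 15 back into bit 0):
  0xF3C3 + 0x4AC5 = 0x13E88 → wrap carry → 0x3E89
  0x3E89 + 0xD163 = 0x10FEC → wrap carry → 0x0FED
  0x0FED + 0xBE37 = 0x0CE24
  0xCE24 + 0x2B60 = 0x0F984
  0xF984 + 0x940B = 0x18D8F → wrap carry → 0x8D90
  0x8D90 + 0xAA26 = 0x137B6 → wrap carry → 0x37B7
One's-complement sum = 0x37B7.
Checksum = ~0x37B7 & 0xFFFF = 0xC848.

C848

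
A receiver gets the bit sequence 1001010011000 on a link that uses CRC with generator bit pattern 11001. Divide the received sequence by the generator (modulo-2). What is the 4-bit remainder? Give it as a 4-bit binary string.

0000

Modulo-2 division of 1001010011000 by 11001:
  pos 0: 10010 XOR 11001 = 01011
  pos 1: 10111 XOR 11001 = 01110
  pos 2: 11100 XOR 11001 = 00101
  pos 4: 10101 XOR 11001 = 01100
  pos 5: 11001 XOR 11001 = 00000
Remainder = 0000 (zero — the frame passes the CRC check).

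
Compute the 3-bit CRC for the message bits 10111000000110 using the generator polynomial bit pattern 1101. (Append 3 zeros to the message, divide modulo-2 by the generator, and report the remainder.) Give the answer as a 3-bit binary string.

100

Append 3 zeros: 10111000000110000. Divide by 1101 (XOR where the leading bit is 1):
  pos 0: 1011 XOR 1101 = 0110
  pos 1: 1101 XOR 1101 = 0000
  pos 11: 1100 XOR 1101 = 0001
Remainder (last 3 bits) = 100. This is the CRC / FCS.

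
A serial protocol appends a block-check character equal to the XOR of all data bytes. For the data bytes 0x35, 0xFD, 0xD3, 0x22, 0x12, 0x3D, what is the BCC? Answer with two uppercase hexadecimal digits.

XOR the bytes together:
  start with 0x35
  0x35 ⊕ 0xFD = 0xC8
  0xC8 ⊕ 0xD3 = 0x1B
  0x1B ⊕ 0x22 = 0x39
  0x39 ⊕ 0x12 = 0x2B
  0x2B ⊕ 0x3D = 0x16

16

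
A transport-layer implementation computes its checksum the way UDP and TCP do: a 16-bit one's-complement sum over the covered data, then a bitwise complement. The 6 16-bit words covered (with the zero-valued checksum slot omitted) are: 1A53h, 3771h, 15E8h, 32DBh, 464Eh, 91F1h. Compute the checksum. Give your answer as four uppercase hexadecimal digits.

One's-complement addition (fold any carry out of bit 15 back into bit 0):
  0x1A53 + 0x3771 = 0x051C4
  0x51C4 + 0x15E8 = 0x067AC
  0x67AC + 0x32DB = 0x09A87
  0x9A87 + 0x464E = 0x0E0D5
  0xE0D5 + 0x91F1 = 0x172C6 → wrap carry → 0x72C7
One's-complement sum = 0x72C7.
Checksum = ~0x72C7 & 0xFFFF = 0x8D38.

8D38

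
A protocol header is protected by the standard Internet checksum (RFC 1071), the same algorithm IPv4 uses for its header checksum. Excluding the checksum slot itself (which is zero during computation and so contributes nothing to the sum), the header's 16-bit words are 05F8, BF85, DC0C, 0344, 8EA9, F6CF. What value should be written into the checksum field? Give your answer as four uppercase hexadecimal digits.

D5B7

One's-complement addition (fold any carry out of bit 15 back into bit 0):
  0x05F8 + 0xBF85 = 0x0C57D
  0xC57D + 0xDC0C = 0x1A189 → wrap carry → 0xA18A
  0xA18A + 0x0344 = 0x0A4CE
  0xA4CE + 0x8EA9 = 0x13377 → wrap carry → 0x3378
  0x3378 + 0xF6CF = 0x12A47 → wrap carry → 0x2A48
One's-complement sum = 0x2A48.
Checksum = ~0x2A48 & 0xFFFF = 0xD5B7.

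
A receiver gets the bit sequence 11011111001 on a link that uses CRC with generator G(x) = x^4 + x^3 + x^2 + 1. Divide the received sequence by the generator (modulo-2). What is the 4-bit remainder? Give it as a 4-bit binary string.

Modulo-2 division of 11011111001 by 11101:
  pos 0: 11011 XOR 11101 = 00110
  pos 2: 11011 XOR 11101 = 00110
  pos 4: 11010 XOR 11101 = 00111
  pos 6: 11101 XOR 11101 = 00000
Remainder = 0000 (zero — the frame passes the CRC check).

0000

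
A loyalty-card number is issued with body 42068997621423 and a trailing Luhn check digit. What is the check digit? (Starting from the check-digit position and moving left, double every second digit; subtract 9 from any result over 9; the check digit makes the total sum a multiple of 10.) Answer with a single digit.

1

Partial digits right→left: 3 2 4 1 2 6 7 9 9 8 6 0 2 4
Double every second digit counting from the check-digit position (so the 1st, 3rd, 5th, ... of the partial from the right).
  doubled (with −9 where >9): 6 8 4 5 9 3 4 → sum 39
  kept as-is: 2 1 6 9 8 0 4 → sum 30
Total = 39 + 30 = 69.
Check digit = (10 − (69 mod 10)) mod 10 = 1.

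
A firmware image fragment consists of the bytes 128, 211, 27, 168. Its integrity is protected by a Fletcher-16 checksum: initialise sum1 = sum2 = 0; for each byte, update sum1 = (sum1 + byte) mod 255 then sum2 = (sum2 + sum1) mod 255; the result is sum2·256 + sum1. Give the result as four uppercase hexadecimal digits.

5C18

Running sums (mod 255):
  after byte 0 (128): sum1=128, sum2=128
  after byte 1 (211): sum1=84, sum2=212
  after byte 2 (27): sum1=111, sum2=68
  after byte 3 (168): sum1=24, sum2=92
Checksum = sum2·256 + sum1 = 92·256 + 24 = 23576 = 0x5C18.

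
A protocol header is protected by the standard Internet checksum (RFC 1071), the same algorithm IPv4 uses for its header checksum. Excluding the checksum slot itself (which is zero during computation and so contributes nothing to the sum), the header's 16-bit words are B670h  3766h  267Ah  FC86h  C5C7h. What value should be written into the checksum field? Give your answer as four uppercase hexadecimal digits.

One's-complement addition (fold any carry out of bit 15 back into bit 0):
  0xB670 + 0x3766 = 0x0EDD6
  0xEDD6 + 0x267A = 0x11450 → wrap carry → 0x1451
  0x1451 + 0xFC86 = 0x110D7 → wrap carry → 0x10D8
  0x10D8 + 0xC5C7 = 0x0D69F
One's-complement sum = 0xD69F.
Checksum = ~0xD69F & 0xFFFF = 0x2960.

2960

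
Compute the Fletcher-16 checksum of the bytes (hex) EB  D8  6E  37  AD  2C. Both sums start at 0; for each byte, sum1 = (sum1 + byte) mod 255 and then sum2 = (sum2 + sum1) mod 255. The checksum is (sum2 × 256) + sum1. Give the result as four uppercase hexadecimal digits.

AA44

Running sums (mod 255):
  after byte 0 (EB): sum1=235, sum2=235
  after byte 1 (D8): sum1=196, sum2=176
  after byte 2 (6E): sum1=51, sum2=227
  after byte 3 (37): sum1=106, sum2=78
  after byte 4 (AD): sum1=24, sum2=102
  after byte 5 (2C): sum1=68, sum2=170
Checksum = sum2·256 + sum1 = 170·256 + 68 = 43588 = 0xAA44.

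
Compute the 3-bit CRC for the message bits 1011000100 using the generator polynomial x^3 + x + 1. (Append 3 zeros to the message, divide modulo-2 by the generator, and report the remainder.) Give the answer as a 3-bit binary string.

111

Append 3 zeros: 1011000100000. Divide by 1011 (XOR where the leading bit is 1):
  pos 0: 1011 XOR 1011 = 0000
  pos 7: 1000 XOR 1011 = 0011
  pos 9: 1100 XOR 1011 = 0111
Remainder (last 3 bits) = 111. This is the CRC / FCS.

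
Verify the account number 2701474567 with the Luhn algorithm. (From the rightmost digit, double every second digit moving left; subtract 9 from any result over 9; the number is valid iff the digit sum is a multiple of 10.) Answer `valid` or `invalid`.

From the right, keep odd positions and double even positions (subtract 9 from any doubled value over 9):
  doubled (positions 2,4,...): 3 8 8 0 4 → sum 23
  kept (positions 1,3,...): 7 5 7 1 7 → sum 27
Total = 50.
50 mod 10 = 0, so the number is valid.

valid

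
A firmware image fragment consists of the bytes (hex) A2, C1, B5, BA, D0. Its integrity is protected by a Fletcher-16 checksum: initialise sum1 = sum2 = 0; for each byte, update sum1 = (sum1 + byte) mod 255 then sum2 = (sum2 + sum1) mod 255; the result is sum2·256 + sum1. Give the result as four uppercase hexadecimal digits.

Running sums (mod 255):
  after byte 0 (A2): sum1=162, sum2=162
  after byte 1 (C1): sum1=100, sum2=7
  after byte 2 (B5): sum1=26, sum2=33
  after byte 3 (BA): sum1=212, sum2=245
  after byte 4 (D0): sum1=165, sum2=155
Checksum = sum2·256 + sum1 = 155·256 + 165 = 39845 = 0x9BA5.

9BA5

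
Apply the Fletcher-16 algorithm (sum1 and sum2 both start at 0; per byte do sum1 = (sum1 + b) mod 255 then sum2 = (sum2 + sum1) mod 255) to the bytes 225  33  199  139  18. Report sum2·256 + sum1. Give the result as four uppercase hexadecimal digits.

6E68

Running sums (mod 255):
  after byte 0 (225): sum1=225, sum2=225
  after byte 1 (33): sum1=3, sum2=228
  after byte 2 (199): sum1=202, sum2=175
  after byte 3 (139): sum1=86, sum2=6
  after byte 4 (18): sum1=104, sum2=110
Checksum = sum2·256 + sum1 = 110·256 + 104 = 28264 = 0x6E68.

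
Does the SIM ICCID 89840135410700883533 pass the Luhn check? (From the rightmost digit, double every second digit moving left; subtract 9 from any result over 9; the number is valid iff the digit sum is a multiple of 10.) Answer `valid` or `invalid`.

From the right, keep odd positions and double even positions (subtract 9 from any doubled value over 9):
  doubled (positions 2,4,...): 6 6 7 0 0 8 6 0 7 7 → sum 47
  kept (positions 1,3,...): 3 5 8 0 7 1 5 1 4 9 → sum 43
Total = 90.
90 mod 10 = 0, so the number is valid.

valid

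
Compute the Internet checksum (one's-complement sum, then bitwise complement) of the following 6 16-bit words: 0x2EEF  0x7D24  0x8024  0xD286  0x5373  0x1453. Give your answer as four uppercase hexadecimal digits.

One's-complement addition (fold any carry out of bit 15 back into bit 0):
  0x2EEF + 0x7D24 = 0x0AC13
  0xAC13 + 0x8024 = 0x12C37 → wrap carry → 0x2C38
  0x2C38 + 0xD286 = 0x0FEBE
  0xFEBE + 0x5373 = 0x15231 → wrap carry → 0x5232
  0x5232 + 0x1453 = 0x06685
One's-complement sum = 0x6685.
Checksum = ~0x6685 & 0xFFFF = 0x997A.

997A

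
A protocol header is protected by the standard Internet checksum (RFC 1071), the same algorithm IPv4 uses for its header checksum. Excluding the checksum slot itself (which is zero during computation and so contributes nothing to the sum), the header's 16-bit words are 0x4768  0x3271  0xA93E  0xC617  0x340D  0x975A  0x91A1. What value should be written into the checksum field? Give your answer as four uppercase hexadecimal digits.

One's-complement addition (fold any carry out of bit 15 back into bit 0):
  0x4768 + 0x3271 = 0x079D9
  0x79D9 + 0xA93E = 0x12317 → wrap carry → 0x2318
  0x2318 + 0xC617 = 0x0E92F
  0xE92F + 0x340D = 0x11D3C → wrap carry → 0x1D3D
  0x1D3D + 0x975A = 0x0B497
  0xB497 + 0x91A1 = 0x14638 → wrap carry → 0x4639
One's-complement sum = 0x4639.
Checksum = ~0x4639 & 0xFFFF = 0xB9C6.

B9C6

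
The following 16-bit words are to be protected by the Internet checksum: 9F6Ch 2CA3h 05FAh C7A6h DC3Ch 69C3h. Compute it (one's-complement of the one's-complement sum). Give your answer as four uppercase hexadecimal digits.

204F

One's-complement addition (fold any carry out of bit 15 back into bit 0):
  0x9F6C + 0x2CA3 = 0x0CC0F
  0xCC0F + 0x05FA = 0x0D209
  0xD209 + 0xC7A6 = 0x199AF → wrap carry → 0x99B0
  0x99B0 + 0xDC3C = 0x175EC → wrap carry → 0x75ED
  0x75ED + 0x69C3 = 0x0DFB0
One's-complement sum = 0xDFB0.
Checksum = ~0xDFB0 & 0xFFFF = 0x204F.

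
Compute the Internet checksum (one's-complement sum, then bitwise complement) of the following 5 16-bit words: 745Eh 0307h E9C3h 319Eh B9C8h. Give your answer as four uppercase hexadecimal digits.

One's-complement addition (fold any carry out of bit 15 back into bit 0):
  0x745E + 0x0307 = 0x07765
  0x7765 + 0xE9C3 = 0x16128 → wrap carry → 0x6129
  0x6129 + 0x319E = 0x092C7
  0x92C7 + 0xB9C8 = 0x14C8F → wrap carry → 0x4C90
One's-complement sum = 0x4C90.
Checksum = ~0x4C90 & 0xFFFF = 0xB36F.

B36F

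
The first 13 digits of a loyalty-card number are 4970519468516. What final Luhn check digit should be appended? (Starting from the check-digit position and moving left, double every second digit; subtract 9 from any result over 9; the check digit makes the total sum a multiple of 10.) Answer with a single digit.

7

Partial digits right→left: 6 1 5 8 6 4 9 1 5 0 7 9 4
Double every second digit counting from the check-digit position (so the 1st, 3rd, 5th, ... of the partial from the right).
  doubled (with −9 where >9): 3 1 3 9 1 5 8 → sum 30
  kept as-is: 1 8 4 1 0 9 → sum 23
Total = 30 + 23 = 53.
Check digit = (10 − (53 mod 10)) mod 10 = 7.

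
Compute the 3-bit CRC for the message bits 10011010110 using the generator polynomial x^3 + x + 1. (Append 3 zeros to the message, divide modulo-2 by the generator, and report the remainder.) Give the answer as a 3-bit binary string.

Append 3 zeros: 10011010110000. Divide by 1011 (XOR where the leading bit is 1):
  pos 0: 1001 XOR 1011 = 0010
  pos 2: 1010 XOR 1011 = 0001
  pos 5: 1101 XOR 1011 = 0110
  pos 6: 1101 XOR 1011 = 0110
  pos 7: 1100 XOR 1011 = 0111
  pos 8: 1110 XOR 1011 = 0101
  pos 9: 1010 XOR 1011 = 0001
Remainder (last 3 bits) = 010. This is the CRC / FCS.

010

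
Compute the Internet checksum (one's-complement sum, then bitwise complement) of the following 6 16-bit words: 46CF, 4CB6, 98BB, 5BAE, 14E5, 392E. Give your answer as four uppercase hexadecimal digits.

29FD

One's-complement addition (fold any carry out of bit 15 back into bit 0):
  0x46CF + 0x4CB6 = 0x09385
  0x9385 + 0x98BB = 0x12C40 → wrap carry → 0x2C41
  0x2C41 + 0x5BAE = 0x087EF
  0x87EF + 0x14E5 = 0x09CD4
  0x9CD4 + 0x392E = 0x0D602
One's-complement sum = 0xD602.
Checksum = ~0xD602 & 0xFFFF = 0x29FD.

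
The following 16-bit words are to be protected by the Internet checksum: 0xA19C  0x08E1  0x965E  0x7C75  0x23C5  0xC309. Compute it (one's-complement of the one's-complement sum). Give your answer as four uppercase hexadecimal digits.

One's-complement addition (fold any carry out of bit 15 back into bit 0):
  0xA19C + 0x08E1 = 0x0AA7D
  0xAA7D + 0x965E = 0x140DB → wrap carry → 0x40DC
  0x40DC + 0x7C75 = 0x0BD51
  0xBD51 + 0x23C5 = 0x0E116
  0xE116 + 0xC309 = 0x1A41F → wrap carry → 0xA420
One's-complement sum = 0xA420.
Checksum = ~0xA420 & 0xFFFF = 0x5BDF.

5BDF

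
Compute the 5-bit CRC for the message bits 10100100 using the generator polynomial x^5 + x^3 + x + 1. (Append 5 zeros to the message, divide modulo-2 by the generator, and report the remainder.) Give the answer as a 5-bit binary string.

01110

Append 5 zeros: 1010010000000. Divide by 101011 (XOR where the leading bit is 1):
  pos 0: 101001 XOR 101011 = 000010
  pos 4: 100000 XOR 101011 = 001011
  pos 6: 101100 XOR 101011 = 000111
Remainder (last 5 bits) = 01110. This is the CRC / FCS.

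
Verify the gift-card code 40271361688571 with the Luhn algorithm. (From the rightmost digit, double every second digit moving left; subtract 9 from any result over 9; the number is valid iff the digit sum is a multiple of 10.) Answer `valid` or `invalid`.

invalid

From the right, keep odd positions and double even positions (subtract 9 from any doubled value over 9):
  doubled (positions 2,4,...): 5 7 3 3 2 4 8 → sum 32
  kept (positions 1,3,...): 1 5 8 1 3 7 0 → sum 25
Total = 57.
57 mod 10 = 7, so the number is invalid.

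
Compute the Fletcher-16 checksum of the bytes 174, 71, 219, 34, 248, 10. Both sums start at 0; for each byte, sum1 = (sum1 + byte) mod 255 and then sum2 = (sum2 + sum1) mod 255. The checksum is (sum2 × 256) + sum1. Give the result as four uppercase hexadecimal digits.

4EF6

Running sums (mod 255):
  after byte 0 (174): sum1=174, sum2=174
  after byte 1 (71): sum1=245, sum2=164
  after byte 2 (219): sum1=209, sum2=118
  after byte 3 (34): sum1=243, sum2=106
  after byte 4 (248): sum1=236, sum2=87
  after byte 5 (10): sum1=246, sum2=78
Checksum = sum2·256 + sum1 = 78·256 + 246 = 20214 = 0x4EF6.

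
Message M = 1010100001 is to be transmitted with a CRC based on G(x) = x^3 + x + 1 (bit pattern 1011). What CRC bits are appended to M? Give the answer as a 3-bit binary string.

Append 3 zeros: 1010100001000. Divide by 1011 (XOR where the leading bit is 1):
  pos 0: 1010 XOR 1011 = 0001
  pos 3: 1100 XOR 1011 = 0111
  pos 4: 1110 XOR 1011 = 0101
  pos 5: 1010 XOR 1011 = 0001
  pos 8: 1100 XOR 1011 = 0111
  pos 9: 1110 XOR 1011 = 0101
Remainder (last 3 bits) = 101. This is the CRC / FCS.

101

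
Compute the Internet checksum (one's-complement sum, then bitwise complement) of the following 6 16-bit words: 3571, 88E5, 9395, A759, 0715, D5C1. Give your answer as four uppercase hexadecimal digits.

29E3

One's-complement addition (fold any carry out of bit 15 back into bit 0):
  0x3571 + 0x88E5 = 0x0BE56
  0xBE56 + 0x9395 = 0x151EB → wrap carry → 0x51EC
  0x51EC + 0xA759 = 0x0F945
  0xF945 + 0x0715 = 0x1005A → wrap carry → 0x005B
  0x005B + 0xD5C1 = 0x0D61C
One's-complement sum = 0xD61C.
Checksum = ~0xD61C & 0xFFFF = 0x29E3.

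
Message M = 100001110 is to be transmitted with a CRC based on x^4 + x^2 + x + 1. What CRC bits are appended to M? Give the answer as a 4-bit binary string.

1010

Append 4 zeros: 1000011100000. Divide by 10111 (XOR where the leading bit is 1):
  pos 0: 10000 XOR 10111 = 00111
  pos 2: 11111 XOR 10111 = 01000
  pos 3: 10001 XOR 10111 = 00110
  pos 5: 11000 XOR 10111 = 01111
  pos 6: 11110 XOR 10111 = 01001
  pos 7: 10010 XOR 10111 = 00101
Remainder (last 4 bits) = 1010. This is the CRC / FCS.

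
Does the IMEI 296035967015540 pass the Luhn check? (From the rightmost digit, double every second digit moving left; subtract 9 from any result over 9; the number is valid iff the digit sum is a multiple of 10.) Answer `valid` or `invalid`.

From the right, keep odd positions and double even positions (subtract 9 from any doubled value over 9):
  doubled (positions 2,4,...): 8 1 0 3 1 0 9 → sum 22
  kept (positions 1,3,...): 0 5 1 7 9 3 6 2 → sum 33
Total = 55.
55 mod 10 = 5, so the number is invalid.

invalid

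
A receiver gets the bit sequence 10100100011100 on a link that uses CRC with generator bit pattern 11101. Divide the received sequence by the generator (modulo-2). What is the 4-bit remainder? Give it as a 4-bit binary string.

0000

Modulo-2 division of 10100100011100 by 11101:
  pos 0: 10100 XOR 11101 = 01001
  pos 1: 10011 XOR 11101 = 01110
  pos 2: 11100 XOR 11101 = 00001
  pos 6: 10011 XOR 11101 = 01110
  pos 7: 11101 XOR 11101 = 00000
Remainder = 0000 (zero — the frame passes the CRC check).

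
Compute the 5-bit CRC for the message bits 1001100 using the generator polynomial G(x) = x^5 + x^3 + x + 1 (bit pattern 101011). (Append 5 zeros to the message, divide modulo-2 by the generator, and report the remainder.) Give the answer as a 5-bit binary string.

Append 5 zeros: 100110000000. Divide by 101011 (XOR where the leading bit is 1):
  pos 0: 100110 XOR 101011 = 001101
  pos 2: 110100 XOR 101011 = 011111
  pos 3: 111110 XOR 101011 = 010101
  pos 4: 101010 XOR 101011 = 000001
Remainder (last 5 bits) = 00100. This is the CRC / FCS.

00100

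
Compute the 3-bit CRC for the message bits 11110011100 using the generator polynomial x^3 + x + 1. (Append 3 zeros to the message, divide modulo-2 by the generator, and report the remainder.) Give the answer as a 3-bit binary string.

100

Append 3 zeros: 11110011100000. Divide by 1011 (XOR where the leading bit is 1):
  pos 0: 1111 XOR 1011 = 0100
  pos 1: 1000 XOR 1011 = 0011
  pos 3: 1101 XOR 1011 = 0110
  pos 4: 1101 XOR 1011 = 0110
  pos 5: 1101 XOR 1011 = 0110
  pos 6: 1100 XOR 1011 = 0111
  pos 7: 1110 XOR 1011 = 0101
  pos 8: 1010 XOR 1011 = 0001
Remainder (last 3 bits) = 100. This is the CRC / FCS.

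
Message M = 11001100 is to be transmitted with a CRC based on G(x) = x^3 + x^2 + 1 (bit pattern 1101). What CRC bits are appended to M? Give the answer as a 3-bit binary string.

Append 3 zeros: 11001100000. Divide by 1101 (XOR where the leading bit is 1):
  pos 0: 1100 XOR 1101 = 0001
  pos 3: 1110 XOR 1101 = 0011
  pos 5: 1100 XOR 1101 = 0001
Remainder (last 3 bits) = 100. This is the CRC / FCS.

100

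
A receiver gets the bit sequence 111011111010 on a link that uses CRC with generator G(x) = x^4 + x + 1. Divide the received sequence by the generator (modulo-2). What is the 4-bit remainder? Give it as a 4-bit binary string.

1011

Modulo-2 division of 111011111010 by 10011:
  pos 0: 11101 XOR 10011 = 01110
  pos 1: 11101 XOR 10011 = 01110
  pos 2: 11101 XOR 10011 = 01110
  pos 3: 11101 XOR 10011 = 01110
  pos 4: 11101 XOR 10011 = 01110
  pos 5: 11100 XOR 10011 = 01111
  pos 6: 11111 XOR 10011 = 01100
  pos 7: 11000 XOR 10011 = 01011
Remainder = 1011 (nonzero — an error is detected).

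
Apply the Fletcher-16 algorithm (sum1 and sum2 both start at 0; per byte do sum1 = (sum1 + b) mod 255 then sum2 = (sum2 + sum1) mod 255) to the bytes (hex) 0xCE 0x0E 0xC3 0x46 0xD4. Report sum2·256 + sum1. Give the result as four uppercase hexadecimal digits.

EEBB

Running sums (mod 255):
  after byte 0 (0xCE): sum1=206, sum2=206
  after byte 1 (0x0E): sum1=220, sum2=171
  after byte 2 (0xC3): sum1=160, sum2=76
  after byte 3 (0x46): sum1=230, sum2=51
  after byte 4 (0xD4): sum1=187, sum2=238
Checksum = sum2·256 + sum1 = 238·256 + 187 = 61115 = 0xEEBB.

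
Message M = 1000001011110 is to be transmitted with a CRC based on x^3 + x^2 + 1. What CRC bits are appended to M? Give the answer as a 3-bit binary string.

Append 3 zeros: 1000001011110000. Divide by 1101 (XOR where the leading bit is 1):
  pos 0: 1000 XOR 1101 = 0101
  pos 1: 1010 XOR 1101 = 0111
  pos 2: 1110 XOR 1101 = 0011
  pos 4: 1110 XOR 1101 = 0011
  pos 6: 1111 XOR 1101 = 0010
  pos 8: 1011 XOR 1101 = 0110
  pos 9: 1100 XOR 1101 = 0001
  pos 12: 1000 XOR 1101 = 0101
Remainder (last 3 bits) = 101. This is the CRC / FCS.

101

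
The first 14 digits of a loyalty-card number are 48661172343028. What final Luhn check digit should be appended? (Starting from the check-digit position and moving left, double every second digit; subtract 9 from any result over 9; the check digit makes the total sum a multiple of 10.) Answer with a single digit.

Partial digits right→left: 8 2 0 3 4 3 2 7 1 1 6 6 8 4
Double every second digit counting from the check-digit position (so the 1st, 3rd, 5th, ... of the partial from the right).
  doubled (with −9 where >9): 7 0 8 4 2 3 7 → sum 31
  kept as-is: 2 3 3 7 1 6 4 → sum 26
Total = 31 + 26 = 57.
Check digit = (10 − (57 mod 10)) mod 10 = 3.

3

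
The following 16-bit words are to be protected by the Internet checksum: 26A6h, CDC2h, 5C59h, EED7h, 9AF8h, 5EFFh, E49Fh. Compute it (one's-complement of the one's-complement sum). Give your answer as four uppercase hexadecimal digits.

E1CD

One's-complement addition (fold any carry out of bit 15 back into bit 0):
  0x26A6 + 0xCDC2 = 0x0F468
  0xF468 + 0x5C59 = 0x150C1 → wrap carry → 0x50C2
  0x50C2 + 0xEED7 = 0x13F99 → wrap carry → 0x3F9A
  0x3F9A + 0x9AF8 = 0x0DA92
  0xDA92 + 0x5EFF = 0x13991 → wrap carry → 0x3992
  0x3992 + 0xE49F = 0x11E31 → wrap carry → 0x1E32
One's-complement sum = 0x1E32.
Checksum = ~0x1E32 & 0xFFFF = 0xE1CD.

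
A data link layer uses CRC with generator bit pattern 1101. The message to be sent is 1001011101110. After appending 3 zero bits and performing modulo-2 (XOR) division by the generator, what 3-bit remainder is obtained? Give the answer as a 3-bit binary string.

000

Append 3 zeros: 1001011101110000. Divide by 1101 (XOR where the leading bit is 1):
  pos 0: 1001 XOR 1101 = 0100
  pos 1: 1000 XOR 1101 = 0101
  pos 2: 1011 XOR 1101 = 0110
  pos 3: 1101 XOR 1101 = 0000
  pos 7: 1011 XOR 1101 = 0110
  pos 8: 1101 XOR 1101 = 0000
Remainder (last 3 bits) = 000. This is the CRC / FCS.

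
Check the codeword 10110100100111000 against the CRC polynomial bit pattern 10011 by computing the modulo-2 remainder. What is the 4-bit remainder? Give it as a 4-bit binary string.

0000

Modulo-2 division of 10110100100111000 by 10011:
  pos 0: 10110 XOR 10011 = 00101
  pos 2: 10110 XOR 10011 = 00101
  pos 4: 10101 XOR 10011 = 00110
  pos 6: 11000 XOR 10011 = 01011
  pos 7: 10111 XOR 10011 = 00100
  pos 9: 10011 XOR 10011 = 00000
Remainder = 0000 (zero — the frame passes the CRC check).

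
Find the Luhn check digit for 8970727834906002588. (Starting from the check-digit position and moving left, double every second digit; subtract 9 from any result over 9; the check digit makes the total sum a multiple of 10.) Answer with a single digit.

9

Partial digits right→left: 8 8 5 2 0 0 6 0 9 4 3 8 7 2 7 0 7 9 8
Double every second digit counting from the check-digit position (so the 1st, 3rd, 5th, ... of the partial from the right).
  doubled (with −9 where >9): 7 1 0 3 9 6 5 5 5 7 → sum 48
  kept as-is: 8 2 0 0 4 8 2 0 9 → sum 33
Total = 48 + 33 = 81.
Check digit = (10 − (81 mod 10)) mod 10 = 9.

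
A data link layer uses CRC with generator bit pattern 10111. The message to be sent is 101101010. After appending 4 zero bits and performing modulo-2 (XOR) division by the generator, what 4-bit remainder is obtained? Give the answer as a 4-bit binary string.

1101

Append 4 zeros: 1011010100000. Divide by 10111 (XOR where the leading bit is 1):
  pos 0: 10110 XOR 10111 = 00001
  pos 4: 11010 XOR 10111 = 01101
  pos 5: 11010 XOR 10111 = 01101
  pos 6: 11010 XOR 10111 = 01101
  pos 7: 11010 XOR 10111 = 01101
  pos 8: 11010 XOR 10111 = 01101
Remainder (last 4 bits) = 1101. This is the CRC / FCS.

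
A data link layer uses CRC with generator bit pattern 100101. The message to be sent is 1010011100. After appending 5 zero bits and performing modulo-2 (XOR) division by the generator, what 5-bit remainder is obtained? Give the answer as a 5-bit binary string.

Append 5 zeros: 101001110000000. Divide by 100101 (XOR where the leading bit is 1):
  pos 0: 101001 XOR 100101 = 001100
  pos 2: 110011 XOR 100101 = 010110
  pos 3: 101100 XOR 100101 = 001001
  pos 5: 100100 XOR 100101 = 000001
Remainder (last 5 bits) = 10000. This is the CRC / FCS.

10000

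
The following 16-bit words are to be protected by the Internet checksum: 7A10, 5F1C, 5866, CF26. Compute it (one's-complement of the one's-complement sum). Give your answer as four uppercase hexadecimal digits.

FF45

One's-complement addition (fold any carry out of bit 15 back into bit 0):
  0x7A10 + 0x5F1C = 0x0D92C
  0xD92C + 0x5866 = 0x13192 → wrap carry → 0x3193
  0x3193 + 0xCF26 = 0x100B9 → wrap carry → 0x00BA
One's-complement sum = 0x00BA.
Checksum = ~0x00BA & 0xFFFF = 0xFF45.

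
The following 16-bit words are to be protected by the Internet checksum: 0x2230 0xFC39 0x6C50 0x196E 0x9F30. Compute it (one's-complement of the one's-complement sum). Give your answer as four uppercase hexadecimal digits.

BCA6

One's-complement addition (fold any carry out of bit 15 back into bit 0):
  0x2230 + 0xFC39 = 0x11E69 → wrap carry → 0x1E6A
  0x1E6A + 0x6C50 = 0x08ABA
  0x8ABA + 0x196E = 0x0A428
  0xA428 + 0x9F30 = 0x14358 → wrap carry → 0x4359
One's-complement sum = 0x4359.
Checksum = ~0x4359 & 0xFFFF = 0xBCA6.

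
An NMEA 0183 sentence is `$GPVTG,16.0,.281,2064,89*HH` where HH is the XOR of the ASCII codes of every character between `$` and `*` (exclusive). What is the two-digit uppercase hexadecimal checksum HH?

5F

XOR the ASCII codes of the payload characters:
  'G' = 0x47 → acc = 0x47
  'P' = 0x50 → acc = 0x17
  'V' = 0x56 → acc = 0x41
  'T' = 0x54 → acc = 0x15
  'G' = 0x47 → acc = 0x52
  ',' = 0x2C → acc = 0x7E
  '1' = 0x31 → acc = 0x4F
  '6' = 0x36 → acc = 0x79
  '.' = 0x2E → acc = 0x57
  '0' = 0x30 → acc = 0x67
  ',' = 0x2C → acc = 0x4B
  '.' = 0x2E → acc = 0x65
  '2' = 0x32 → acc = 0x57
  '8' = 0x38 → acc = 0x6F
  '1' = 0x31 → acc = 0x5E
  ',' = 0x2C → acc = 0x72
  '2' = 0x32 → acc = 0x40
  '0' = 0x30 → acc = 0x70
  '6' = 0x36 → acc = 0x46
  '4' = 0x34 → acc = 0x72
  ',' = 0x2C → acc = 0x5E
  '8' = 0x38 → acc = 0x66
  '9' = 0x39 → acc = 0x5F
Checksum = 0x5F.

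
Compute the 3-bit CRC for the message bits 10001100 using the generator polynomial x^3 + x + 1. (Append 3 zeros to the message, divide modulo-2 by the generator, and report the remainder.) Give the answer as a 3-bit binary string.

001

Append 3 zeros: 10001100000. Divide by 1011 (XOR where the leading bit is 1):
  pos 0: 1000 XOR 1011 = 0011
  pos 2: 1111 XOR 1011 = 0100
  pos 3: 1000 XOR 1011 = 0011
  pos 5: 1100 XOR 1011 = 0111
  pos 6: 1110 XOR 1011 = 0101
  pos 7: 1010 XOR 1011 = 0001
Remainder (last 3 bits) = 001. This is the CRC / FCS.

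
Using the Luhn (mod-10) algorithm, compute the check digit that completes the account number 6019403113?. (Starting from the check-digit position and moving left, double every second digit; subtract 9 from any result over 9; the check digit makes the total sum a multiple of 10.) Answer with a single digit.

8

Partial digits right→left: 3 1 1 3 0 4 9 1 0 6
Double every second digit counting from the check-digit position (so the 1st, 3rd, 5th, ... of the partial from the right).
  doubled (with −9 where >9): 6 2 0 9 0 → sum 17
  kept as-is: 1 3 4 1 6 → sum 15
Total = 17 + 15 = 32.
Check digit = (10 − (32 mod 10)) mod 10 = 8.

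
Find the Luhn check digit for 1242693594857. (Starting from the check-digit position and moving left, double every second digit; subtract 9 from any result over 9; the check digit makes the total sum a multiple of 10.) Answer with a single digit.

3

Partial digits right→left: 7 5 8 4 9 5 3 9 6 2 4 2 1
Double every second digit counting from the check-digit position (so the 1st, 3rd, 5th, ... of the partial from the right).
  doubled (with −9 where >9): 5 7 9 6 3 8 2 → sum 40
  kept as-is: 5 4 5 9 2 2 → sum 27
Total = 40 + 27 = 67.
Check digit = (10 − (67 mod 10)) mod 10 = 3.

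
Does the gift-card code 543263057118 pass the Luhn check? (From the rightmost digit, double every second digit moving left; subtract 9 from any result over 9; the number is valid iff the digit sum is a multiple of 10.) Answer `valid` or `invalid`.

valid

From the right, keep odd positions and double even positions (subtract 9 from any doubled value over 9):
  doubled (positions 2,4,...): 2 5 0 3 6 1 → sum 17
  kept (positions 1,3,...): 8 1 5 3 2 4 → sum 23
Total = 40.
40 mod 10 = 0, so the number is valid.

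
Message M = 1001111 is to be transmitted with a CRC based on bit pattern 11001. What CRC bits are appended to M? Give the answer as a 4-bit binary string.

0000

Append 4 zeros: 10011110000. Divide by 11001 (XOR where the leading bit is 1):
  pos 0: 10011 XOR 11001 = 01010
  pos 1: 10101 XOR 11001 = 01100
  pos 2: 11001 XOR 11001 = 00000
Remainder (last 4 bits) = 0000. This is the CRC / FCS.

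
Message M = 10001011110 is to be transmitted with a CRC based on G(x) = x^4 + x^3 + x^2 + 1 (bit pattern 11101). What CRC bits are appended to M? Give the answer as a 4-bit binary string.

0011

Append 4 zeros: 100010111100000. Divide by 11101 (XOR where the leading bit is 1):
  pos 0: 10001 XOR 11101 = 01100
  pos 1: 11000 XOR 11101 = 00101
  pos 3: 10111 XOR 11101 = 01010
  pos 4: 10101 XOR 11101 = 01000
  pos 5: 10001 XOR 11101 = 01100
  pos 6: 11000 XOR 11101 = 00101
  pos 8: 10100 XOR 11101 = 01001
  pos 9: 10010 XOR 11101 = 01111
  pos 10: 11110 XOR 11101 = 00011
Remainder (last 4 bits) = 0011. This is the CRC / FCS.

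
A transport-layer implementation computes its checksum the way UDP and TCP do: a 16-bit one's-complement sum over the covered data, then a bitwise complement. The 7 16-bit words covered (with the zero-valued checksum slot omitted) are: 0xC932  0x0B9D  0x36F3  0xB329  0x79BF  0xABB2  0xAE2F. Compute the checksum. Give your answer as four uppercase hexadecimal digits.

One's-complement addition (fold any carry out of bit 15 back into bit 0):
  0xC932 + 0x0B9D = 0x0D4CF
  0xD4CF + 0x36F3 = 0x10BC2 → wrap carry → 0x0BC3
  0x0BC3 + 0xB329 = 0x0BEEC
  0xBEEC + 0x79BF = 0x138AB → wrap carry → 0x38AC
  0x38AC + 0xABB2 = 0x0E45E
  0xE45E + 0xAE2F = 0x1928D → wrap carry → 0x928E
One's-complement sum = 0x928E.
Checksum = ~0x928E & 0xFFFF = 0x6D71.

6D71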